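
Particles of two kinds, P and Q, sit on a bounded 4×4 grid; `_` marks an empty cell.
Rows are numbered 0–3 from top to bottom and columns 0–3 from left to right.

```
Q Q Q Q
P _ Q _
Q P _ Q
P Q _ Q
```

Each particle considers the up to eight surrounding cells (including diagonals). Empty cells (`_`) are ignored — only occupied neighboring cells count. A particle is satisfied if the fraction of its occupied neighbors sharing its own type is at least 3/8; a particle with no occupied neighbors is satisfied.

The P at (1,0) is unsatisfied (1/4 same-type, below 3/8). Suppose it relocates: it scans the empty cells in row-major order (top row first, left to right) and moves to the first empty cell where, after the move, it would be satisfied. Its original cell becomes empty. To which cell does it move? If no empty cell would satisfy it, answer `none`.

Vacating (1,0). Empty cells in order:
  (1,1): 1/6 same-type → still unsatisfied.
  (1,3): 0/4 same-type → still unsatisfied.
  (2,2): 1/5 same-type → still unsatisfied.
  (3,2): 1/4 same-type → still unsatisfied.

none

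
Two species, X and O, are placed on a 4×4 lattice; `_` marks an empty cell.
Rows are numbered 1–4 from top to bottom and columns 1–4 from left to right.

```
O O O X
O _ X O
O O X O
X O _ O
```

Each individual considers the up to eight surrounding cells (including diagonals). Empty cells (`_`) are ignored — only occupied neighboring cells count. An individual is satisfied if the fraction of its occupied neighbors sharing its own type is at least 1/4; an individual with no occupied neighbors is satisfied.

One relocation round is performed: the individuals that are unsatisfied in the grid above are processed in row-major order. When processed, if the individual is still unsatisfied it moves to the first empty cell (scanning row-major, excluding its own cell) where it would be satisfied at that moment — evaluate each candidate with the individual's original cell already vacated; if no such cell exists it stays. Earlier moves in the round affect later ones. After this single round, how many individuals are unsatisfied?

0

Initially unsatisfied (in order): (3,3), (4,1).
  (3,3): no empty cell satisfies it; stays.
  (4,1) → (2,2).
Resulting grid:
O O O X
O X X O
O O X O
_ O _ O
All satisfied now.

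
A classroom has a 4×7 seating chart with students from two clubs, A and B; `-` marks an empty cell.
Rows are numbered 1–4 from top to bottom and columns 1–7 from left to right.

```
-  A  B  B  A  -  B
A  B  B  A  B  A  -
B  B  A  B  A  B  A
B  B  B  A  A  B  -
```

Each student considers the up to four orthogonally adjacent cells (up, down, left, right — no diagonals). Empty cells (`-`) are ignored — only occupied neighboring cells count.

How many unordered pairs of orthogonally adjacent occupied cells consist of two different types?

Scan each occupied cell's neighbors to the right and below so each pair is counted once.
From row 1: 5 unlike of 7 pairs (running 5/7).
From row 2: 9 unlike of 11 pairs (running 14/18).
From row 3: 7 unlike of 12 pairs (running 21/30).
From row 4: 2 unlike of 5 pairs (running 23/35).
Total adjacent occupied pairs: 35; unlike-type pairs: 23.

23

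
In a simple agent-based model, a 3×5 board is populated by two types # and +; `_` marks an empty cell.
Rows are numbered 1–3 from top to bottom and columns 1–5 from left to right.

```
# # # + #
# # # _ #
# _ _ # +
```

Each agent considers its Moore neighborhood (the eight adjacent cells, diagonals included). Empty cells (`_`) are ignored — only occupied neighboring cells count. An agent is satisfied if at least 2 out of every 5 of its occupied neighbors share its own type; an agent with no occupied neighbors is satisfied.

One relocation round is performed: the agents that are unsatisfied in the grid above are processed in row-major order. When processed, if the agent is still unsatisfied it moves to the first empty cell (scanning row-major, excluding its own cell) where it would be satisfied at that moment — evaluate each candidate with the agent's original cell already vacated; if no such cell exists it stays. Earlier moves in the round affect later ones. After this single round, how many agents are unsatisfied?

2

Initially unsatisfied (in order): (1,4), (3,5).
  (1,4): no empty cell satisfies it; stays.
  (3,5): no empty cell satisfies it; stays.
Resulting grid:
# # # + #
# # # _ #
# _ _ # +
Unsatisfied now: (1,4), (3,5).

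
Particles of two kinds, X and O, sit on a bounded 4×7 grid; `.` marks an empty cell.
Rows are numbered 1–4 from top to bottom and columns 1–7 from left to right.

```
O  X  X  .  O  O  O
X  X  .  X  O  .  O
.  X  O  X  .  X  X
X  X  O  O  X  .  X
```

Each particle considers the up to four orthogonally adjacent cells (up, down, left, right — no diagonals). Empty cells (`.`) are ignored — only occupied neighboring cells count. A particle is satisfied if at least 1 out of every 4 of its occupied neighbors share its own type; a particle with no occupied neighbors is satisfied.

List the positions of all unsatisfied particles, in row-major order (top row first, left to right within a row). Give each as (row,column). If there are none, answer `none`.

(1,1)O 0/2 not
(1,2)X 2/3 satisfied
(1,3)X 1/1 satisfied
(1,5)O 2/2 satisfied
(1,6)O 2/2 satisfied
(1,7)O 2/2 satisfied
(2,1)X 1/2 satisfied
(2,2)X 3/3 satisfied
(2,4)X 1/2 satisfied
(2,5)O 1/2 satisfied
(2,7)O 1/2 satisfied
(3,2)X 2/3 satisfied
(3,3)O 1/3 satisfied
(3,4)X 1/3 satisfied
(3,6)X 1/1 satisfied
(3,7)X 2/3 satisfied
(4,1)X 1/1 satisfied
(4,2)X 2/3 satisfied
(4,3)O 2/3 satisfied
(4,4)O 1/3 satisfied
(4,5)X 0/1 not
(4,7)X 1/1 satisfied

(1,1), (4,5)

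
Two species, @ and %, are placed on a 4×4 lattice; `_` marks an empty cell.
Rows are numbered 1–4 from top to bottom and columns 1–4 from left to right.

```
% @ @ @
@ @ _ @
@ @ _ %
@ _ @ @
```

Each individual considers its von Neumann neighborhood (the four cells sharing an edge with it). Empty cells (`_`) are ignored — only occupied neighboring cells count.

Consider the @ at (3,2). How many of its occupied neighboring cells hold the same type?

2

Occupied neighbors of (3,2): (2,2)=@, (3,1)=@.
Same type (@): 2 of 2.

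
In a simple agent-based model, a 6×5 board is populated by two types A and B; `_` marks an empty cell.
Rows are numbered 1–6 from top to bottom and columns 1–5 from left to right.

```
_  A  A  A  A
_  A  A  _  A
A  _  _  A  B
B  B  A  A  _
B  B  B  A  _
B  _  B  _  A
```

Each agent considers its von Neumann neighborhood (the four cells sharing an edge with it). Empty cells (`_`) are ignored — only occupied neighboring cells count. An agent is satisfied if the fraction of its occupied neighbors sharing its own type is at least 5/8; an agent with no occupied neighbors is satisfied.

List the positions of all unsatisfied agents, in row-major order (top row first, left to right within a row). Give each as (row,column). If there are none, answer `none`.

(2,5), (3,1), (3,4), (3,5), (4,3), (5,3), (5,4)

Row 1: (1,2)A 2/2 ok · (1,3)A 3/3 ok · (1,4)A 2/2 ok · (1,5)A 2/2 ok
Row 2: (2,2)A 2/2 ok · (2,3)A 2/2 ok · (2,5)A 1/2 unhappy
Row 3: (3,1)A 0/1 unhappy · (3,4)A 1/2 unhappy · (3,5)B 0/2 unhappy
Row 4: (4,1)B 2/3 ok · (4,2)B 2/3 ok · (4,3)A 1/3 unhappy · (4,4)A 3/3 ok
Row 5: (5,1)B 3/3 ok · (5,2)B 3/3 ok · (5,3)B 2/4 unhappy · (5,4)A 1/2 unhappy
Row 6: (6,1)B 1/1 ok · (6,3)B 1/1 ok · (6,5)A 0/0 ok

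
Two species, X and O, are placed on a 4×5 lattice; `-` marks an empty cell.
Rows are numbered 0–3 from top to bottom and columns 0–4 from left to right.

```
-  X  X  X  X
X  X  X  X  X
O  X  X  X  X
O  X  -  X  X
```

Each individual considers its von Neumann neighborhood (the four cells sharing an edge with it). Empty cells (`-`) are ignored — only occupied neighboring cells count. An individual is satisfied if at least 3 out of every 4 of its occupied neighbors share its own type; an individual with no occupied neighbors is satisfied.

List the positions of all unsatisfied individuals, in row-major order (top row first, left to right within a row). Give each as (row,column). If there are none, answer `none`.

(1,0), (2,0), (3,0), (3,1)

Row 0: (0,1)X 2/2 ✓ · (0,2)X 3/3 ✓ · (0,3)X 3/3 ✓ · (0,4)X 2/2 ✓
Row 1: (1,0)X 1/2 ✗ · (1,1)X 4/4 ✓ · (1,2)X 4/4 ✓ · (1,3)X 4/4 ✓ · (1,4)X 3/3 ✓
Row 2: (2,0)O 1/3 ✗ · (2,1)X 3/4 ✓ · (2,2)X 3/3 ✓ · (2,3)X 4/4 ✓ · (2,4)X 3/3 ✓
Row 3: (3,0)O 1/2 ✗ · (3,1)X 1/2 ✗ · (3,3)X 2/2 ✓ · (3,4)X 2/2 ✓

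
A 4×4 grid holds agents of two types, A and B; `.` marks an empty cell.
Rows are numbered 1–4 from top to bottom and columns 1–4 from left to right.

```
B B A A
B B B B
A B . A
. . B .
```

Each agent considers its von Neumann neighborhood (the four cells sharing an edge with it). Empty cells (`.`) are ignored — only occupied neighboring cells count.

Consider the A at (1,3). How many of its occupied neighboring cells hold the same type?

1

Occupied neighbors of (1,3): (2,3)=B, (1,2)=B, (1,4)=A.
Same type (A): 1 of 3.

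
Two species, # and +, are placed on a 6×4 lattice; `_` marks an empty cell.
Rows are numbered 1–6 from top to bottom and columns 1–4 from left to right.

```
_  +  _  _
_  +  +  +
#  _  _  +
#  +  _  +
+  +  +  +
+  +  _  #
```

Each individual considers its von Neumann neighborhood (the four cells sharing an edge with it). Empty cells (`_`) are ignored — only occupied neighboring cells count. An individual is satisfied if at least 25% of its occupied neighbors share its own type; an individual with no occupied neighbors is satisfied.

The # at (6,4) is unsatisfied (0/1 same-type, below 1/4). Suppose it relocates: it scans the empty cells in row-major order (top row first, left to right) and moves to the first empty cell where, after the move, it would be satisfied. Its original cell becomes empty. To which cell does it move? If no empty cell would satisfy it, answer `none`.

(2,1)

Vacating (6,4). Empty cells in order:
  (1,1): 0/1 same-type → still unsatisfied.
  (1,3): 0/2 same-type → still unsatisfied.
  (1,4): 0/1 same-type → still unsatisfied.
  (2,1): 1/2 same-type → satisfied — stop here.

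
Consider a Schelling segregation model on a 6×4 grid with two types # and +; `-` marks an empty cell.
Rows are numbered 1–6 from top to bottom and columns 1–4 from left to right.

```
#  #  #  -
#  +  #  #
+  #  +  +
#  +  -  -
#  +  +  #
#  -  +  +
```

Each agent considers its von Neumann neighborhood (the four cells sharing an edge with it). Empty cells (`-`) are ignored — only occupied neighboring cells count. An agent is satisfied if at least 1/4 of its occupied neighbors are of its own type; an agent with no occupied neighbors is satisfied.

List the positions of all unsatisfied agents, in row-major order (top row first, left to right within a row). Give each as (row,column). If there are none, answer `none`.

Row 1: (1,1)# 2/2 ok · (1,2)# 2/3 ok · (1,3)# 2/2 ok
Row 2: (2,1)# 1/3 ok · (2,2)+ 0/4 unhappy · (2,3)# 2/4 ok · (2,4)# 1/2 ok
Row 3: (3,1)+ 0/3 unhappy · (3,2)# 0/4 unhappy · (3,3)+ 1/3 ok · (3,4)+ 1/2 ok
Row 4: (4,1)# 1/3 ok · (4,2)+ 1/3 ok
Row 5: (5,1)# 2/3 ok · (5,2)+ 2/3 ok · (5,3)+ 2/3 ok · (5,4)# 0/2 unhappy
Row 6: (6,1)# 1/1 ok · (6,3)+ 2/2 ok · (6,4)+ 1/2 ok

(2,2), (3,1), (3,2), (5,4)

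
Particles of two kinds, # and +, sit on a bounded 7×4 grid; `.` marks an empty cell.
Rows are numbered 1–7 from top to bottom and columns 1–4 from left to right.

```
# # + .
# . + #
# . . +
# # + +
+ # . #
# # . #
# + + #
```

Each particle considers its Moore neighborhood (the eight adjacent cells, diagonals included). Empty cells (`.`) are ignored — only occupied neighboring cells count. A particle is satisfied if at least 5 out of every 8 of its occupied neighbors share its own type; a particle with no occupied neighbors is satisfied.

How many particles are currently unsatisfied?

13

(1,1)# 2/2 ok
(1,2)# 2/4 unhappy
(1,3)+ 1/3 unhappy
(2,1)# 3/3 ok
(2,3)+ 2/4 unhappy
(2,4)# 0/3 unhappy
(3,1)# 3/3 ok
(3,4)+ 3/4 ok
(4,1)# 3/4 ok
(4,2)# 3/5 unhappy
(4,3)+ 2/5 unhappy
(4,4)+ 2/3 ok
(5,1)+ 0/5 unhappy
(5,2)# 4/6 ok
(5,4)# 1/3 unhappy
(6,1)# 3/5 unhappy
(6,2)# 3/6 unhappy
(6,4)# 2/3 ok
(7,1)# 2/3 ok
(7,2)+ 1/4 unhappy
(7,3)+ 1/4 unhappy
(7,4)# 1/2 unhappy
Unsatisfied: (1,2), (1,3), (2,3), (2,4), (4,2), (4,3), (5,1), (5,4), (6,1), (6,2), (7,2), (7,3), (7,4) — 13 in total.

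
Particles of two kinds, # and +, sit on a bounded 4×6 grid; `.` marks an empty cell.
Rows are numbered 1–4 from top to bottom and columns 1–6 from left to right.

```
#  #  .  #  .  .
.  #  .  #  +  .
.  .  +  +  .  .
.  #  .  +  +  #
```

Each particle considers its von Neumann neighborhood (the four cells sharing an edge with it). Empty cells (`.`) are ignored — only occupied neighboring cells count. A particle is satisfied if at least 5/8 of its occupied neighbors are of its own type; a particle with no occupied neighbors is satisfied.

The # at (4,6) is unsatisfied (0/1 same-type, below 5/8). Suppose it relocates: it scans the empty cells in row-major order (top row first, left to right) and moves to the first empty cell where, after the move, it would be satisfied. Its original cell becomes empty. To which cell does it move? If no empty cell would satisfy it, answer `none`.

(1,3)

Vacating (4,6). Empty cells in order:
  (1,3): 2/2 same-type → satisfied — stop here.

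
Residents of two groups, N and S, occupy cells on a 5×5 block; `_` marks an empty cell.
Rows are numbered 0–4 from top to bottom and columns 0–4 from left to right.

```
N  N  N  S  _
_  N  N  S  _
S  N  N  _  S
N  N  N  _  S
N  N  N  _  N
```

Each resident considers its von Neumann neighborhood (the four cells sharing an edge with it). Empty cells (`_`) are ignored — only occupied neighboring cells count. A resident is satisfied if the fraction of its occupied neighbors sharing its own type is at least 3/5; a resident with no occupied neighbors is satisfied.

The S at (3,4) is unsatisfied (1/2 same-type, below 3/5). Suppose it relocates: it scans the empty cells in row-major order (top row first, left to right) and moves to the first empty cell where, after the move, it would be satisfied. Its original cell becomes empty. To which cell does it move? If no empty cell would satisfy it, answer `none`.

(0,4)

Vacating (3,4). Empty cells in order:
  (0,4): 1/1 same-type → satisfied — stop here.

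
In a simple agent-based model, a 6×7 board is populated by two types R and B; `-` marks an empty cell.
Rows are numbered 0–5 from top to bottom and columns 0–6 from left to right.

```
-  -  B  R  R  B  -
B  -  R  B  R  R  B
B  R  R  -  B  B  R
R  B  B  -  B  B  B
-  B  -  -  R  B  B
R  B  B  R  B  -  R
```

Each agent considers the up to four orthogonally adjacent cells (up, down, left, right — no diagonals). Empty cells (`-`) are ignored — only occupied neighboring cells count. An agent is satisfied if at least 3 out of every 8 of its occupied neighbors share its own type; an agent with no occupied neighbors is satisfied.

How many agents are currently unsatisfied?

(0,2)B 0/2 not
(0,3)R 1/3 not
(0,4)R 2/3 satisfied
(0,5)B 0/2 not
(1,0)B 1/1 satisfied
(1,2)R 1/3 not
(1,3)B 0/3 not
(1,4)R 2/4 satisfied
(1,5)R 1/4 not
(1,6)B 0/2 not
(2,0)B 1/3 not
(2,1)R 1/3 not
(2,2)R 2/3 satisfied
(2,4)B 2/3 satisfied
(2,5)B 2/4 satisfied
(2,6)R 0/3 not
(3,0)R 0/2 not
(3,1)B 2/4 satisfied
(3,2)B 1/2 satisfied
(3,4)B 2/3 satisfied
(3,5)B 4/4 satisfied
(3,6)B 2/3 satisfied
(4,1)B 2/2 satisfied
(4,4)R 0/3 not
(4,5)B 2/3 satisfied
(4,6)B 2/3 satisfied
(5,0)R 0/1 not
(5,1)B 2/3 satisfied
(5,2)B 1/2 satisfied
(5,3)R 0/2 not
(5,4)B 0/2 not
(5,6)R 0/1 not
Unsatisfied: (0,2), (0,3), (0,5), (1,2), (1,3), (1,5), (1,6), (2,0), (2,1), (2,6), (3,0), (4,4), (5,0), (5,3), (5,4), (5,6) — 16 in total.

16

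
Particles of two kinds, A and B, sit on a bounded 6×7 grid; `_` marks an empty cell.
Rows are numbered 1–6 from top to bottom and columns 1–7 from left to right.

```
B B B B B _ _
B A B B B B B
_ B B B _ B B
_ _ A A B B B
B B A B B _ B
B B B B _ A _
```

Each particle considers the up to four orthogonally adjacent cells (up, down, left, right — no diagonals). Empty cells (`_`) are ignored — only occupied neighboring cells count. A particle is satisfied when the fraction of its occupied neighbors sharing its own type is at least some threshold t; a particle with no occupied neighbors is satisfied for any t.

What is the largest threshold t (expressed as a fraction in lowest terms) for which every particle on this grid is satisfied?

0/1

Row 1: (1,1)B 2/2 · (1,2)B 2/3 · (1,3)B 3/3 · (1,4)B 3/3 · (1,5)B 2/2
Row 2: (2,1)B 1/2 · (2,2)A 0/4 · (2,3)B 3/4 · (2,4)B 4/4 · (2,5)B 3/3 · (2,6)B 3/3 · (2,7)B 2/2
Row 3: (3,2)B 1/2 · (3,3)B 3/4 · (3,4)B 2/3 · (3,6)B 3/3 · (3,7)B 3/3
Row 4: (4,3)A 2/3 · (4,4)A 1/4 · (4,5)B 2/3 · (4,6)B 3/3 · (4,7)B 3/3
Row 5: (5,1)B 2/2 · (5,2)B 2/3 · (5,3)A 1/4 · (5,4)B 2/4 · (5,5)B 2/2 · (5,7)B 1/1
Row 6: (6,1)B 2/2 · (6,2)B 3/3 · (6,3)B 2/3 · (6,4)B 2/2 · (6,6)A — no occupied neighbors
The smallest same-type fraction is 0/4 at (2,2), which reduces to 0/1. Any threshold above that leaves this particle unsatisfied.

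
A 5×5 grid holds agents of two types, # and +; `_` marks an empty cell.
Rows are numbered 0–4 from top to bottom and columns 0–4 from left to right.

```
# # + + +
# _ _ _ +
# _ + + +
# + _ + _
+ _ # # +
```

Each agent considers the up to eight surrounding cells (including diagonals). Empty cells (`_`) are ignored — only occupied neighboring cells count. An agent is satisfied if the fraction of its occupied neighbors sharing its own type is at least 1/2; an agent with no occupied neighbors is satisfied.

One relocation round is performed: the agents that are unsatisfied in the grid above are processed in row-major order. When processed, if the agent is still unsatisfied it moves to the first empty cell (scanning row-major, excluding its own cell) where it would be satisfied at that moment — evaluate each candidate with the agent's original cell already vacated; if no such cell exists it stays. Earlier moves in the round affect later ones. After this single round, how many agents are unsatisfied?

2

Initially unsatisfied (in order): (3,0), (3,1), (4,2), (4,3).
  (3,0) → (1,1).
  (3,1): now satisfied by earlier moves; stays.
  (4,2) → (2,1).
  (4,3) → (3,0).
Resulting grid:
# # + + +
# # _ _ +
# # + + +
# + _ + _
+ _ _ _ +
Unsatisfied now: (0,2), (3,1).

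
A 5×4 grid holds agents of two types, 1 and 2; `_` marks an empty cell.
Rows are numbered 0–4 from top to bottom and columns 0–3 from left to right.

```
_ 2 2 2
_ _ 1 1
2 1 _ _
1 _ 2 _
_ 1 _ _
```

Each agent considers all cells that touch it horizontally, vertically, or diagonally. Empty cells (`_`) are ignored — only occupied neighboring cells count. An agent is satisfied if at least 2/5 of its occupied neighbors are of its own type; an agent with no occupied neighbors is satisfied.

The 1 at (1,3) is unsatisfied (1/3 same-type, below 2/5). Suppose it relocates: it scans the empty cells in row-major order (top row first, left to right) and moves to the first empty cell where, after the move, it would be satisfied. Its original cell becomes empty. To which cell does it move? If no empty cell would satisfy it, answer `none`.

(1,1)

Vacating (1,3). Empty cells in order:
  (0,0): 0/1 same-type → still unsatisfied.
  (1,0): 1/3 same-type → still unsatisfied.
  (1,1): 2/5 same-type → satisfied — stop here.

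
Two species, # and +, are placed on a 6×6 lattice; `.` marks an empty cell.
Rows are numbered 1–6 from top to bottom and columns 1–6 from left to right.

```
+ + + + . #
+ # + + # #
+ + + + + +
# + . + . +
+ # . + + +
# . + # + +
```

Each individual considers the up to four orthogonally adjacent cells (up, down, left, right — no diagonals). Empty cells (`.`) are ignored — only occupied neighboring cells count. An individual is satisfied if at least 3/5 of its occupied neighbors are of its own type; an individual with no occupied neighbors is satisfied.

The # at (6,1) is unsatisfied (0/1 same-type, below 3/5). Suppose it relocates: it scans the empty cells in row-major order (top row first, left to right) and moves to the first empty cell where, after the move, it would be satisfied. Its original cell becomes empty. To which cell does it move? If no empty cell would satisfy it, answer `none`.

Vacating (6,1). Empty cells in order:
  (1,5): 2/3 same-type → satisfied — stop here.

(1,5)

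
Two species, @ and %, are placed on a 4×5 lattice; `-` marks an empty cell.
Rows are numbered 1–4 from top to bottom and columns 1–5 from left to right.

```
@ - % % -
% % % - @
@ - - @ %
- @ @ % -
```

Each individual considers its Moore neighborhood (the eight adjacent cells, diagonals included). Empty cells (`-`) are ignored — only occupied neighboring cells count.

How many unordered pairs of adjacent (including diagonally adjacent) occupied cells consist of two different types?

10

Scan each occupied cell's neighbors to the right and below (and the two forward diagonals) so each pair is counted once.
Row 1: @(1,1)–%(2,1)≠ @(1,1)–%(2,2)≠ %(1,3)–%(1,4)= %(1,3)–%(2,3)= %(1,3)–%(2,2)= %(1,4)–@(2,5)≠ %(1,4)–%(2,3)=  → 3/7 unlike.
Row 2: %(2,1)–%(2,2)= %(2,1)–@(3,1)≠ %(2,2)–%(2,3)= %(2,2)–@(3,1)≠ %(2,3)–@(3,4)≠ @(2,5)–%(3,5)≠ @(2,5)–@(3,4)=  → 4/7 unlike.
Row 3: @(3,1)–@(4,2)= @(3,4)–%(3,5)≠ @(3,4)–%(4,4)≠ @(3,4)–@(4,3)= %(3,5)–%(4,4)=  → 2/5 unlike.
Row 4: @(4,2)–@(4,3)= @(4,3)–%(4,4)≠  → 1/2 unlike.
Total adjacent occupied pairs: 21; unlike-type pairs: 10.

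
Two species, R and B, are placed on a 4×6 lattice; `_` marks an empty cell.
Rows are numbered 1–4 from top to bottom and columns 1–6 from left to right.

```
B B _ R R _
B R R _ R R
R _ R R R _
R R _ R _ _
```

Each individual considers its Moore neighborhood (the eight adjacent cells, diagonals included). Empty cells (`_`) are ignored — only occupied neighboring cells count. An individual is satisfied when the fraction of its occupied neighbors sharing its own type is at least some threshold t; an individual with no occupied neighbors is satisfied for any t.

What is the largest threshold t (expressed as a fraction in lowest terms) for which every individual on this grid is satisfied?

(1,1)B 2/3
(1,2)B 2/4
(1,4)R 3/3
(1,5)R 3/3
(2,1)B 2/4
(2,2)R 3/6
(2,3)R 4/5
(2,5)R 5/5
(2,6)R 3/3
(3,1)R 3/4
(3,3)R 5/5
(3,4)R 5/5
(3,5)R 4/4
(4,1)R 2/2
(4,2)R 3/3
(4,4)R 3/3
The smallest same-type fraction is 2/4 at (1,2), which reduces to 1/2. Any threshold above that leaves this individual unsatisfied.

1/2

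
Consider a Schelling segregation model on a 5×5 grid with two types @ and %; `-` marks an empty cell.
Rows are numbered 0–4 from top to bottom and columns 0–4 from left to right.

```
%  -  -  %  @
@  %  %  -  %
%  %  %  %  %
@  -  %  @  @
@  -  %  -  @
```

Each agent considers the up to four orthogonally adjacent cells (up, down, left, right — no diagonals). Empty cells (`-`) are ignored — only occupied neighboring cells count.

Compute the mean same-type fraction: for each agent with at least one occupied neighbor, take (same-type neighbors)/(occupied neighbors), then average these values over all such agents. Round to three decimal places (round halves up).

(0,0)% 0/1
(0,3)% 0/1
(0,4)@ 0/2
(1,0)@ 0/3
(1,1)% 2/3
(1,2)% 2/2
(1,4)% 1/2
(2,0)% 1/3
(2,1)% 3/3
(2,2)% 4/4
(2,3)% 2/3
(2,4)% 2/3
(3,0)@ 1/2
(3,2)% 2/3
(3,3)@ 1/3
(3,4)@ 2/3
(4,0)@ 1/1
(4,2)% 1/1
(4,4)@ 1/1
Sum over 19 agents: 0/1 + 0/1 + 0/2 + 0/3 + 2/3 + 2/2 + 1/2 + 1/3 + 3/3 + 4/4 + 2/3 + 2/3 + 1/2 + 2/3 + 1/3 + 2/3 + 1/1 + 1/1 + 1/1 = 11; mean = 11 ÷ 19 = 11/19 = 0.578947… → 0.579.

0.579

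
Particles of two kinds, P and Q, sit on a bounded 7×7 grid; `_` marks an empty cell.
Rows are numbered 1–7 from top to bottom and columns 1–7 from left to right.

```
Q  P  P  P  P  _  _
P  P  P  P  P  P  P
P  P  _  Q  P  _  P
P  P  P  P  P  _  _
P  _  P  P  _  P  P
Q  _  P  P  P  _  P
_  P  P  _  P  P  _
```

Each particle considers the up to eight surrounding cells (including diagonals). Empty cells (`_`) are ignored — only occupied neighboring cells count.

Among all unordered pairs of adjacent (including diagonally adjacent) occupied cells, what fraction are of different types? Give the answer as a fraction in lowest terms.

12/85

Scan each occupied cell's neighbors to the right and below (and the two forward diagonals) so each pair is counted once.
Row 1: Q(1,1)–P(1,2)≠ Q(1,1)–P(2,1)≠ Q(1,1)–P(2,2)≠ P(1,2)–P(1,3)= P(1,2)–P(2,2)= P(1,2)–P(2,3)= P(1,2)–P(2,1)= P(1,3)–P(1,4)= P(1,3)–P(2,3)= P(1,3)–P(2,4)= P(1,3)–P(2,2)= P(1,4)–P(1,5)= P(1,4)–P(2,4)= P(1,4)–P(2,5)= P(1,4)–P(2,3)= P(1,5)–P(2,5)= P(1,5)–P(2,6)= P(1,5)–P(2,4)=  → 3/18 unlike.
Row 2: P(2,1)–P(2,2)= P(2,1)–P(3,1)= P(2,1)–P(3,2)= P(2,2)–P(2,3)= P(2,2)–P(3,2)= P(2,2)–P(3,1)= P(2,3)–P(2,4)= P(2,3)–Q(3,4)≠ P(2,3)–P(3,2)= P(2,4)–P(2,5)= P(2,4)–Q(3,4)≠ P(2,4)–P(3,5)= P(2,5)–P(2,6)= P(2,5)–P(3,5)= P(2,5)–Q(3,4)≠ P(2,6)–P(2,7)= P(2,6)–P(3,7)= P(2,6)–P(3,5)= P(2,7)–P(3,7)=  → 3/19 unlike.
Row 3: P(3,1)–P(3,2)= P(3,1)–P(4,1)= P(3,1)–P(4,2)= P(3,2)–P(4,2)= P(3,2)–P(4,3)= P(3,2)–P(4,1)= Q(3,4)–P(3,5)≠ Q(3,4)–P(4,4)≠ Q(3,4)–P(4,5)≠ Q(3,4)–P(4,3)≠ P(3,5)–P(4,5)= P(3,5)–P(4,4)=  → 4/12 unlike.
Row 4: P(4,1)–P(4,2)= P(4,1)–P(5,1)= P(4,2)–P(4,3)= P(4,2)–P(5,3)= P(4,2)–P(5,1)= P(4,3)–P(4,4)= P(4,3)–P(5,3)= P(4,3)–P(5,4)= P(4,4)–P(4,5)= P(4,4)–P(5,4)= P(4,4)–P(5,3)= P(4,5)–P(5,6)= P(4,5)–P(5,4)=  → 0/13 unlike.
Row 5: P(5,1)–Q(6,1)≠ P(5,3)–P(5,4)= P(5,3)–P(6,3)= P(5,3)–P(6,4)= P(5,4)–P(6,4)= P(5,4)–P(6,5)= P(5,4)–P(6,3)= P(5,6)–P(5,7)= P(5,6)–P(6,7)= P(5,6)–P(6,5)= P(5,7)–P(6,7)=  → 1/11 unlike.
Row 6: Q(6,1)–P(7,2)≠ P(6,3)–P(6,4)= P(6,3)–P(7,3)= P(6,3)–P(7,2)= P(6,4)–P(6,5)= P(6,4)–P(7,5)= P(6,4)–P(7,3)= P(6,5)–P(7,5)= P(6,5)–P(7,6)= P(6,7)–P(7,6)=  → 1/10 unlike.
Row 7: P(7,2)–P(7,3)= P(7,5)–P(7,6)=  → 0/2 unlike.
Total adjacent occupied pairs: 85; unlike-type pairs: 12.
12/85 is already in lowest terms.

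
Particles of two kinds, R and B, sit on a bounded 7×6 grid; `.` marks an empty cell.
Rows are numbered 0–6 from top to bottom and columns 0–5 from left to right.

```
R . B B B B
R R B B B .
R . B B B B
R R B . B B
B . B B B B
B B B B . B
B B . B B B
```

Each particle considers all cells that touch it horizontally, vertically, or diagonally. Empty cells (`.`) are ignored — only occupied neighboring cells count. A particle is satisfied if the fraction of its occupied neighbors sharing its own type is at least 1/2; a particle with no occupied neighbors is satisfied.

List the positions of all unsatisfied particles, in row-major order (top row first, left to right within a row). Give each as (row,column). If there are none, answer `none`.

(3,1)

(0,0)R 2/2 satisfied
(0,2)B 3/4 satisfied
(0,3)B 5/5 satisfied
(0,4)B 4/4 satisfied
(0,5)B 2/2 satisfied
(1,0)R 3/3 satisfied
(1,1)R 3/6 satisfied
(1,2)B 5/6 satisfied
(1,3)B 8/8 satisfied
(1,4)B 7/7 satisfied
(2,0)R 4/4 satisfied
(2,2)B 4/6 satisfied
(2,3)B 7/7 satisfied
(2,4)B 6/6 satisfied
(2,5)B 4/4 satisfied
(3,0)R 2/3 satisfied
(3,1)R 2/6 not
(3,2)B 4/5 satisfied
(3,4)B 7/7 satisfied
(3,5)B 5/5 satisfied
(4,0)B 2/4 satisfied
(4,2)B 5/6 satisfied
(4,3)B 6/6 satisfied
(4,4)B 6/6 satisfied
(4,5)B 4/4 satisfied
(5,0)B 4/4 satisfied
(5,1)B 6/6 satisfied
(5,2)B 6/6 satisfied
(5,3)B 6/6 satisfied
(5,5)B 4/4 satisfied
(6,0)B 3/3 satisfied
(6,1)B 4/4 satisfied
(6,3)B 3/3 satisfied
(6,4)B 4/4 satisfied
(6,5)B 2/2 satisfied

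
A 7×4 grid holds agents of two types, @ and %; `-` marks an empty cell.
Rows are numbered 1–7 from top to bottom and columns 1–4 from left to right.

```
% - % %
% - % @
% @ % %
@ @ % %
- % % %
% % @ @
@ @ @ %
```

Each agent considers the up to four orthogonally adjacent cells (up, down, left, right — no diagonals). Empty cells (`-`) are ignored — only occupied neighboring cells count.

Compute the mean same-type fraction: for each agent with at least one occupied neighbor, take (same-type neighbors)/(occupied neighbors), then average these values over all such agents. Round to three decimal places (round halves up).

Row 1: (1,1)% 1/1 · (1,3)% 2/2 · (1,4)% 1/2
Row 2: (2,1)% 2/2 · (2,3)% 2/3 · (2,4)@ 0/3
Row 3: (3,1)% 1/3 · (3,2)@ 1/3 · (3,3)% 3/4 · (3,4)% 2/3
Row 4: (4,1)@ 1/2 · (4,2)@ 2/4 · (4,3)% 3/4 · (4,4)% 3/3
Row 5: (5,2)% 2/3 · (5,3)% 3/4 · (5,4)% 2/3
Row 6: (6,1)% 1/2 · (6,2)% 2/4 · (6,3)@ 2/4 · (6,4)@ 1/3
Row 7: (7,1)@ 1/2 · (7,2)@ 2/3 · (7,3)@ 2/3 · (7,4)% 0/2
Sum over 25 agents: 1/1 + 2/2 + 1/2 + 2/2 + 2/3 + 0/3 + 1/3 + 1/3 + 3/4 + 2/3 + 1/2 + 2/4 + 3/4 + 3/3 + 2/3 + 3/4 + 2/3 + 1/2 + 2/4 + 2/4 + 1/3 + 1/2 + 2/3 + 2/3 + 0/2 = 59/4; mean = 59/4 ÷ 25 = 59/100 = 0.59 → 0.590.

0.590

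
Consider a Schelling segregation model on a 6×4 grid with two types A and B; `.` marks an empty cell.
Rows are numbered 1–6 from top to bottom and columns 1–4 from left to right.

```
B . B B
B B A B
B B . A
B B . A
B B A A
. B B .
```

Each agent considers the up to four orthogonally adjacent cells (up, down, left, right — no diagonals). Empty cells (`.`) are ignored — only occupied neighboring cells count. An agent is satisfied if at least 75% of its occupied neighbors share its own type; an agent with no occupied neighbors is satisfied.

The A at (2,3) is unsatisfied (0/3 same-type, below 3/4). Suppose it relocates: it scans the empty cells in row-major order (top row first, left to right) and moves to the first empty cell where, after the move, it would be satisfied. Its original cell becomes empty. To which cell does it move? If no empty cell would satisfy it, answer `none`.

none

Vacating (2,3). Empty cells in order:
  (1,2): 0/3 same-type → still unsatisfied.
  (3,3): 1/2 same-type → still unsatisfied.
  (4,3): 2/3 same-type → still unsatisfied.
  (6,1): 0/2 same-type → still unsatisfied.
  (6,4): 1/2 same-type → still unsatisfied.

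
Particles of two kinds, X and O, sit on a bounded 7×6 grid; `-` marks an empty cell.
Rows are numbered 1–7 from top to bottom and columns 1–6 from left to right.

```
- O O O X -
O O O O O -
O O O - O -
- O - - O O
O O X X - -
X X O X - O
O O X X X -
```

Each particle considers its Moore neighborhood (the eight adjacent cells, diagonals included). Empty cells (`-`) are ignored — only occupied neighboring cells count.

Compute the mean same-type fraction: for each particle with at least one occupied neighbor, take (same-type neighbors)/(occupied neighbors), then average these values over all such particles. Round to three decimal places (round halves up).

0.677

(1,2)O 4/4
(1,3)O 5/5
(1,4)O 4/5
(1,5)X 0/3
(2,1)O 4/4
(2,2)O 7/7
(2,3)O 7/7
(2,4)O 6/7
(2,5)O 3/4
(3,1)O 4/4
(3,2)O 6/6
(3,3)O 5/5
(3,5)O 4/4
(4,2)O 5/6
(4,5)O 2/3
(4,6)O 2/2
(5,1)O 2/4
(5,2)O 3/6
(5,3)X 3/6
(5,4)X 2/4
(6,1)X 1/5
(6,2)X 3/8
(6,3)O 2/8
(6,4)X 5/6
(6,6)O 0/1
(7,1)O 1/3
(7,2)O 2/5
(7,3)X 3/5
(7,4)X 3/4
(7,5)X 2/3
Sum over 30 particles: 4/4 + 5/5 + 4/5 + 0/3 + 4/4 + 7/7 + 7/7 + 6/7 + 3/4 + 4/4 + 6/6 + 5/5 + 4/4 + 5/6 + 2/3 + 2/2 + 2/4 + 3/6 + 3/6 + 2/4 + 1/5 + 3/8 + 2/8 + 5/6 + 0/1 + 1/3 + 2/5 + 3/5 + 3/4 + 2/3 = 3413/168; mean = 3413/168 ÷ 30 = 3413/5040 = 0.677182… → 0.677.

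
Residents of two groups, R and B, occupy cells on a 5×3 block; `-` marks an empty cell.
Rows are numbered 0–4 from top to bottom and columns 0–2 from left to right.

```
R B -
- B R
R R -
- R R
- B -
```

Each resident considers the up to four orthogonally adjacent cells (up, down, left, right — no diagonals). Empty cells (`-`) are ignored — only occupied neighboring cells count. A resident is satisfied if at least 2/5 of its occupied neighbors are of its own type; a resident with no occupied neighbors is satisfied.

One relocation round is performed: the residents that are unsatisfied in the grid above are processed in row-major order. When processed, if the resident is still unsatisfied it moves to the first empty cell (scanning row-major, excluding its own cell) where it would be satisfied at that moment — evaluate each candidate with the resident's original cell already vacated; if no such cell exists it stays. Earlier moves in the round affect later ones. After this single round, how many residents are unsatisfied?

0

Initially unsatisfied (in order): (0,0), (1,1), (1,2), (4,1).
  (0,0) → (0,2).
  (1,1) → (0,0).
  (1,2): now satisfied by earlier moves; stays.
  (4,1) → (1,0).
Resulting grid:
B B R
B - R
R R -
- R R
- - -
All satisfied now.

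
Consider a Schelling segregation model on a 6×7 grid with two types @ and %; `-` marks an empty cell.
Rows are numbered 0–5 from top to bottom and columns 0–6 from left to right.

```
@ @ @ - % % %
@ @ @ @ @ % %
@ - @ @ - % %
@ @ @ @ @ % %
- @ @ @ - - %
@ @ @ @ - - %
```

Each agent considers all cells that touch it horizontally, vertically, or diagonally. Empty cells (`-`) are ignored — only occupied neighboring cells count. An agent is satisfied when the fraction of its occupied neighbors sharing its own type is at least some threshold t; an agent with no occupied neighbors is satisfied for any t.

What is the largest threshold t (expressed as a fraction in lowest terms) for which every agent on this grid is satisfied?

1/3

(0,0)@ 3/3
(0,1)@ 5/5
(0,2)@ 4/4
(0,4)% 2/4
(0,5)% 4/5
(0,6)% 3/3
(1,0)@ 4/4
(1,1)@ 7/7
(1,2)@ 6/6
(1,3)@ 5/6
(1,4)@ 2/6
(1,5)% 6/7
(1,6)% 5/5
(2,0)@ 4/4
(2,2)@ 7/7
(2,3)@ 7/7
(2,5)% 5/7
(2,6)% 5/5
(3,0)@ 3/3
(3,1)@ 6/6
(3,2)@ 7/7
(3,3)@ 6/6
(3,4)@ 3/5
(3,5)% 4/5
(3,6)% 4/4
(4,1)@ 7/7
(4,2)@ 8/8
(4,3)@ 6/6
(4,6)% 3/3
(5,0)@ 2/2
(5,1)@ 4/4
(5,2)@ 5/5
(5,3)@ 3/3
(5,6)% 1/1
The smallest same-type fraction is 2/6 at (1,4), which reduces to 1/3. Any threshold above that leaves this agent unsatisfied.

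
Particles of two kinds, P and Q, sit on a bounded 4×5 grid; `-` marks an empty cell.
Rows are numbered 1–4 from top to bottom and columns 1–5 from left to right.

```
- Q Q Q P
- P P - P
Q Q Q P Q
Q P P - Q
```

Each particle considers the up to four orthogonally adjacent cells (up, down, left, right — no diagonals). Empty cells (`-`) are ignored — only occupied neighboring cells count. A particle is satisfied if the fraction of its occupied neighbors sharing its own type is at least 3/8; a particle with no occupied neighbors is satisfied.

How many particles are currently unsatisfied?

(1,2)Q 1/2 satisfied
(1,3)Q 2/3 satisfied
(1,4)Q 1/2 satisfied
(1,5)P 1/2 satisfied
(2,2)P 1/3 not
(2,3)P 1/3 not
(2,5)P 1/2 satisfied
(3,1)Q 2/2 satisfied
(3,2)Q 2/4 satisfied
(3,3)Q 1/4 not
(3,4)P 0/2 not
(3,5)Q 1/3 not
(4,1)Q 1/2 satisfied
(4,2)P 1/3 not
(4,3)P 1/2 satisfied
(4,5)Q 1/1 satisfied
Unsatisfied: (2,2), (2,3), (3,3), (3,4), (3,5), (4,2) — 6 in total.

6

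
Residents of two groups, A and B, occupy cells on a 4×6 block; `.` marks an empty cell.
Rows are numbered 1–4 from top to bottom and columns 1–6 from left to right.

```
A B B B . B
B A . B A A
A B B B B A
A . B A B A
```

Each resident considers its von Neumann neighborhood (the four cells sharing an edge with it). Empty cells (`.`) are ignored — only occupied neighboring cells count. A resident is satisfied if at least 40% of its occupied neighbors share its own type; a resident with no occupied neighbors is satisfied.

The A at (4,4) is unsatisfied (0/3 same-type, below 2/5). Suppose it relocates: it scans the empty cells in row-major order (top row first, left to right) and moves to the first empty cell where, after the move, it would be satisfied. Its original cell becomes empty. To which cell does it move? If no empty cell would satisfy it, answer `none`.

Vacating (4,4). Empty cells in order:
  (1,5): 1/3 same-type → still unsatisfied.
  (2,3): 1/4 same-type → still unsatisfied.
  (4,2): 1/3 same-type → still unsatisfied.

none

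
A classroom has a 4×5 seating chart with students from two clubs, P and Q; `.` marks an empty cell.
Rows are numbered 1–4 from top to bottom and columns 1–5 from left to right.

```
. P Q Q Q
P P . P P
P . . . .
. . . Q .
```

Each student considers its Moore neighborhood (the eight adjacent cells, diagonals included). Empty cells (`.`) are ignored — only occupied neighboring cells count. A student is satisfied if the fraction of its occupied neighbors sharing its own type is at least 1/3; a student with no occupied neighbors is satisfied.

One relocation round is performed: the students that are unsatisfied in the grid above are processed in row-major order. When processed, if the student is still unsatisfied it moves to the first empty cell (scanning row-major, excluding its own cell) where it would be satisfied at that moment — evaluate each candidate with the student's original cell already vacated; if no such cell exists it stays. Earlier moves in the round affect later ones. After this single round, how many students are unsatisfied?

1

Initially unsatisfied (in order): (1,3), (2,4).
  (1,3) → (3,3).
  (2,4) → (1,1).
Resulting grid:
P P . Q Q
P P . . P
P . Q . .
. . . Q .
Unsatisfied now: (2,5).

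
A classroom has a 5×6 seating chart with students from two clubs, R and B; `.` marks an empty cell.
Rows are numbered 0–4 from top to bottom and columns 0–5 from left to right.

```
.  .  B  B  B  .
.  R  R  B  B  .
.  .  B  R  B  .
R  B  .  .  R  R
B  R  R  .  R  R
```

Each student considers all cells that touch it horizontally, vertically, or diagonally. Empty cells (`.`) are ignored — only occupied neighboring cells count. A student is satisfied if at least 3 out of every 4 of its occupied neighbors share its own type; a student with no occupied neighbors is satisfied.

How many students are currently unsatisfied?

Row 0: (0,2)B 2/4 unhappy · (0,3)B 4/5 ok · (0,4)B 3/3 ok
Row 1: (1,1)R 1/3 unhappy · (1,2)R 2/6 unhappy · (1,3)B 6/8 ok · (1,4)B 4/5 ok
Row 2: (2,2)B 2/5 unhappy · (2,3)R 2/6 unhappy · (2,4)B 2/5 unhappy
Row 3: (3,0)R 1/3 unhappy · (3,1)B 2/5 unhappy · (3,4)R 4/5 ok · (3,5)R 3/4 ok
Row 4: (4,0)B 1/3 unhappy · (4,1)R 2/4 unhappy · (4,2)R 1/2 unhappy · (4,4)R 3/3 ok · (4,5)R 3/3 ok
Unsatisfied: (0,2), (1,1), (1,2), (2,2), (2,3), (2,4), (3,0), (3,1), (4,0), (4,1), (4,2) — 11 in total.

11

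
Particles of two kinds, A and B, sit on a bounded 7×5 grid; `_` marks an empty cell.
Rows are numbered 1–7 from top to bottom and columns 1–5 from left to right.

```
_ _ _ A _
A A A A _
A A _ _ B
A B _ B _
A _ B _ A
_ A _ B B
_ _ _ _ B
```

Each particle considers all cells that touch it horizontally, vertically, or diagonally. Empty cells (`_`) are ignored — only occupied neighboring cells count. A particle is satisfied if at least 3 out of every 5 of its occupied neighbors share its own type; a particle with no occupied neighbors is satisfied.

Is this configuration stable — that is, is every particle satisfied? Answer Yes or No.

No

(1,4)A 2/2 ✓
(2,1)A 3/3 ✓
(2,2)A 4/4 ✓
(2,3)A 4/4 ✓
(2,4)A 2/3 ✓
(3,1)A 4/5 ✓
(3,2)A 5/6 ✓
(3,5)B 1/2 ✗
(4,1)A 3/4 ✓
(4,2)B 1/5 ✗
(4,4)B 2/3 ✓
(5,1)A 2/3 ✓
(5,3)B 3/4 ✓
(5,5)A 0/3 ✗
(6,2)A 1/2 ✗
(6,4)B 3/4 ✓
(6,5)B 2/3 ✓
(7,5)B 2/2 ✓
For instance (3,5) has only 1/2 same-type neighbors, below 3/5.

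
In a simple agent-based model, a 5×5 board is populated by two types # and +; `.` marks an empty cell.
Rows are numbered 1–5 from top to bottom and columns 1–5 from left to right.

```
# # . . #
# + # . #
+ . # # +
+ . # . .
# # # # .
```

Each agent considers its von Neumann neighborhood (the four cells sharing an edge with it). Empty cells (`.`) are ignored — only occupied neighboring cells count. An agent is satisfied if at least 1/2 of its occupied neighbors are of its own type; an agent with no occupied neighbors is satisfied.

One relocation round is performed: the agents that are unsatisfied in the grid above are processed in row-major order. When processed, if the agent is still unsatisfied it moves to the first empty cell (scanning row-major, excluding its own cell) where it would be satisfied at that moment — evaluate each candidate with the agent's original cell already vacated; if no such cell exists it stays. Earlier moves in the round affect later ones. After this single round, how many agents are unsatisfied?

Initially unsatisfied (in order): (2,1), (2,2), (3,5).
  (2,1) → (1,3).
  (2,2) → (2,1).
  (3,5) → (3,2).
Resulting grid:
# # # . #
+ . # . #
+ + # # .
+ . # . .
# # # # .
All satisfied now.

0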